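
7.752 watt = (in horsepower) 7.752 watt = 7.752 W. 1 horsepower = 745.69987 W, so 7.752 W = 7.752 / 745.69987 = 0.010395603 horsepower ≈ 0.0104 horsepower (4 s.f.). Final answer: 0.0104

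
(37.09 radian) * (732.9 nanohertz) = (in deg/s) 37.09 radian = 37.09 rad. 1 nanohertz = 1e-09 Hz, so 732.9 nanohertz = 732.9 * 1e-09 = 7.329e-07 Hz. Combine: 37.09 rad * 7.329e-07 Hz = 2.7183261e-05 rad/s. 1 deg/s = 0.017453293 rad/s, so 2.7183261e-05 rad/s = 2.7183261e-05 / 0.017453293 = 0.0015574861 deg/s ≈ 0.001557 deg/s (4 s.f.). Final answer: 0.001557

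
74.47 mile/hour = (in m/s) 33.29. Check: 1 mile/hour = 0.44704 m/s, so 74.47 mile/hour = 74.47 * 0.44704 = 33.291069 m/s. Result: 33.291069 m/s ≈ 33.29 m/s (4 s.f.).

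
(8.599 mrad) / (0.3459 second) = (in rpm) 1 mrad = 0.001 rad, so 8.599 mrad = 8.599 * 0.001 = 0.008599 rad. 0.3459 second = 0.3459 s. Combine: 0.008599 rad / 0.3459 s = 0.024859786 rad/s. 1 rpm = 0.10471976 rad/s, so 0.024859786 rad/s = 0.024859786 / 0.10471976 = 0.23739347 rpm ≈ 0.2374 rpm (4 s.f.). Final answer: 0.2374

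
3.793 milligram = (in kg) 3.793e-06. Check: 1 milligram = 1e-06 kg, so 3.793 milligram = 3.793 * 1e-06 = 3.793e-06 kg. Result: 3.793e-06 kg.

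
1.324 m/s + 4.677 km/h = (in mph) 1.324 m/s is already in m/s. 1 km/h = 0.27777778 m/s, so 4.677 km/h = 4.677 * 0.27777778 = 1.2991667 m/s. Sum: 1.324 + 1.2991667 = 2.6231667 m/s. 1 mph = 0.44704 m/s, so 2.6231667 m/s = 2.6231667 / 0.44704 = 5.8678567 mph ≈ 5.868 mph (4 s.f.). Final answer: 5.868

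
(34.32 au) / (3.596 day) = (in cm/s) 1.652e+09. Check: 1 au = 1.4959787e+11 m, so 34.32 au = 34.32 * 1.4959787e+11 = 5.1341989e+12 m. 1 day = 86400 s, so 3.596 day = 3.596 * 86400 = 310694.4 s. Combine: 5.1341989e+12 m / 310694.4 s = 16524916 m/s. 1 cm/s = 0.01 m/s, so 16524916 m/s = 16524916 / 0.01 = 1.6524916e+09 cm/s ≈ 1.652e+09 cm/s (4 s.f.).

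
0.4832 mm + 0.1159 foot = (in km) 3.581e-05. Check: 1 mm = 0.001 m, so 0.4832 mm = 0.4832 * 0.001 = 0.0004832 m. 1 foot = 0.3048 m, so 0.1159 foot = 0.1159 * 0.3048 = 0.03532632 m. Sum: 0.0004832 + 0.03532632 = 0.03580952 m. 1 km = 1000 m, so 0.03580952 m = 0.03580952 / 1000 = 3.580952e-05 km ≈ 3.581e-05 km (4 s.f.).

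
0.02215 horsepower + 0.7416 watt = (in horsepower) 0.02314. Check: 1 horsepower = 745.69987 W, so 0.02215 horsepower = 0.02215 * 745.69987 = 16.517252 W. 0.7416 watt = 0.7416 W. Sum: 16.517252 + 0.7416 = 17.258852 W. 1 horsepower = 745.69987 W, so 17.258852 W = 17.258852 / 745.69987 = 0.023144502 horsepower ≈ 0.02314 horsepower (4 s.f.).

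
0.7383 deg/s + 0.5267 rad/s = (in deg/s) 30.92. Check: 1 deg/s = 0.017453293 rad/s, so 0.7383 deg/s = 0.7383 * 0.017453293 = 0.012885766 rad/s. 0.5267 rad/s is already in rad/s. Sum: 0.012885766 + 0.5267 = 0.53958577 rad/s. 1 deg/s = 0.017453293 rad/s, so 0.53958577 rad/s = 0.53958577 / 0.017453293 = 30.915987 deg/s ≈ 30.92 deg/s (4 s.f.).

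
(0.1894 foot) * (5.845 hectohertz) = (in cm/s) 1 foot = 0.3048 m, so 0.1894 foot = 0.1894 * 0.3048 = 0.05772912 m. 1 hectohertz = 100 Hz, so 5.845 hectohertz = 5.845 * 100 = 584.5 Hz. Combine: 0.05772912 m * 584.5 Hz = 33.742671 m/s. 1 cm/s = 0.01 m/s, so 33.742671 m/s = 33.742671 / 0.01 = 3374.2671 cm/s ≈ 3374 cm/s (4 s.f.). Final answer: 3374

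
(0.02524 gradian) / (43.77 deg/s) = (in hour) 1.442e-07. Check: 1 gradian = 0.015707963 rad, so 0.02524 gradian = 0.02524 * 0.015707963 = 0.00039646899 rad. 1 deg/s = 0.017453293 rad/s, so 43.77 deg/s = 43.77 * 0.017453293 = 0.76393061 rad/s. Combine: 0.00039646899 rad / 0.76393061 rad/s = 0.00051898561 s. 1 hour = 3600 s, so 0.00051898561 s = 0.00051898561 / 3600 = 1.4416267e-07 hour ≈ 1.442e-07 hour (4 s.f.).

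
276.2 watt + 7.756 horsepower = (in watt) 6060. Check: 276.2 watt = 276.2 W. 1 horsepower = 745.69987 W, so 7.756 horsepower = 7.756 * 745.69987 = 5783.6482 W. Sum: 276.2 + 5783.6482 = 6059.8482 W. 6059.8482 W = 6059.8482 watt ≈ 6060 watt (4 s.f.).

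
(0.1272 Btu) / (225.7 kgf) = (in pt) 1 Btu = 1055.0559 J, so 0.1272 Btu = 0.1272 * 1055.0559 = 134.2031 J. 1 kgf = 9.80665 N, so 225.7 kgf = 225.7 * 9.80665 = 2213.3609 N. Combine: 134.2031 J / 2213.3609 N = 0.060633177 m. 1 pt = 0.00035277778 m, so 0.060633177 m = 0.060633177 / 0.00035277778 = 171.87357 pt ≈ 171.9 pt (4 s.f.). Final answer: 171.9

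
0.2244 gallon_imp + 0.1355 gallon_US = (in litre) 1.533. Check: 1 gallon_imp = 0.00454609 m^3, so 0.2244 gallon_imp = 0.2244 * 0.00454609 = 0.0010201426 m^3. 1 gallon_US = 0.0037854118 m^3, so 0.1355 gallon_US = 0.1355 * 0.0037854118 = 0.0005129233 m^3. Sum: 0.0010201426 + 0.0005129233 = 0.0015330659 m^3. 1 litre = 0.001 m^3, so 0.0015330659 m^3 = 0.0015330659 / 0.001 = 1.5330659 litre ≈ 1.533 litre (4 s.f.).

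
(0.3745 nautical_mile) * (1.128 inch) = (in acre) 1 nautical_mile = 1852 m, so 0.3745 nautical_mile = 0.3745 * 1852 = 693.574 m. 1 inch = 0.0254 m, so 1.128 inch = 1.128 * 0.0254 = 0.0286512 m. Combine: 693.574 m * 0.0286512 m = 19.871727 m^2. 1 acre = 4046.8564 m^2, so 19.871727 m^2 = 19.871727 / 4046.8564 = 0.0049104108 acre ≈ 0.00491 acre (4 s.f.). Final answer: 0.00491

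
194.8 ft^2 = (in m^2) 18.1. Check: 1 ft^2 = 0.09290304 m^2, so 194.8 ft^2 = 194.8 * 0.09290304 = 18.097512 m^2. Result: 18.097512 m^2 ≈ 18.1 m^2 (4 s.f.).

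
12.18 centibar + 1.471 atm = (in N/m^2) 1 centibar = 1000 Pa, so 12.18 centibar = 12.18 * 1000 = 12180 Pa. 1 atm = 101325 Pa, so 1.471 atm = 1.471 * 101325 = 149049.08 Pa. Sum: 12180 + 149049.08 = 161229.08 Pa. 161229.08 Pa = 161229.08 N/m^2 ≈ 1.612e+05 N/m^2 (4 s.f.). Final answer: 1.612e+05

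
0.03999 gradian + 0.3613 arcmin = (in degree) 0.04201. Check: 1 gradian = 0.015707963 rad, so 0.03999 gradian = 0.03999 * 0.015707963 = 0.00062816145 rad. 1 arcmin = 0.00029088821 rad, so 0.3613 arcmin = 0.3613 * 0.00029088821 = 0.00010509791 rad. Sum: 0.00062816145 + 0.00010509791 = 0.00073325936 rad. 1 degree = 0.017453293 rad, so 0.00073325936 rad = 0.00073325936 / 0.017453293 = 0.042012667 degree ≈ 0.04201 degree (4 s.f.).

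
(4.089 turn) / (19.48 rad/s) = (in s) 1.319. Check: 1 turn = 6.2831853 rad, so 4.089 turn = 4.089 * 6.2831853 = 25.691945 rad. 19.48 rad/s is already in rad/s. Combine: 25.691945 rad / 19.48 rad/s = 1.3188883 s. Result: 1.3188883 s ≈ 1.319 s (4 s.f.).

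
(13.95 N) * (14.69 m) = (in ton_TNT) 13.95 N is already in N. 14.69 m is already in m. Combine: 13.95 N * 14.69 m = 204.9255 J. 1 ton_TNT = 4.184e+09 J, so 204.9255 J = 204.9255 / 4.184e+09 = 4.897837e-08 ton_TNT ≈ 4.898e-08 ton_TNT (4 s.f.). Final answer: 4.898e-08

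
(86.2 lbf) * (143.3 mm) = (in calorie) 13.13. Check: 1 lbf = 4.4482216 N, so 86.2 lbf = 86.2 * 4.4482216 = 383.4367 N. 1 mm = 0.001 m, so 143.3 mm = 143.3 * 0.001 = 0.1433 m. Combine: 383.4367 N * 0.1433 m = 54.94648 J. 1 calorie = 4.184 J, so 54.94648 J = 54.94648 / 4.184 = 13.132524 calorie ≈ 13.13 calorie (4 s.f.).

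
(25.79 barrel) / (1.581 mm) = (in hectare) 0.2593. Check: 1 barrel = 0.15898729 m^3, so 25.79 barrel = 25.79 * 0.15898729 = 4.1002823 m^3. 1 mm = 0.001 m, so 1.581 mm = 1.581 * 0.001 = 0.001581 m. Combine: 4.1002823 m^3 / 0.001581 m = 2593.474 m^2. 1 hectare = 10000 m^2, so 2593.474 m^2 = 2593.474 / 10000 = 0.2593474 hectare ≈ 0.2593 hectare (4 s.f.).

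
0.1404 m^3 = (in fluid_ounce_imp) 4941. Check: 1 fluid_ounce_imp = 2.8413063e-05 m^3, so 0.1404 m^3 = 0.1404 / 2.8413063e-05 = 4941.3892 fluid_ounce_imp ≈ 4941 fluid_ounce_imp (4 s.f.).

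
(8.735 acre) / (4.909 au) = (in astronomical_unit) 3.218e-19. Check: 1 acre = 4046.8564 m^2, so 8.735 acre = 8.735 * 4046.8564 = 35349.291 m^2. 1 au = 1.4959787e+11 m, so 4.909 au = 4.909 * 1.4959787e+11 = 7.3437595e+11 m. Combine: 35349.291 m^2 / 7.3437595e+11 m = 4.8135142e-08 m. 1 astronomical_unit = 1.4959787e+11 m, so 4.8135142e-08 m = 4.8135142e-08 / 1.4959787e+11 = 3.2176355e-19 astronomical_unit ≈ 3.218e-19 astronomical_unit (4 s.f.).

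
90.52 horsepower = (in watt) 1 horsepower = 745.69987 W, so 90.52 horsepower = 90.52 * 745.69987 = 67500.752 W. 67500.752 W = 67500.752 watt ≈ 6.75e+04 watt (4 s.f.). Final answer: 6.75e+04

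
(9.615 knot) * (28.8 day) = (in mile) 7648. Check: 1 knot = 0.51444444 m/s, so 9.615 knot = 9.615 * 0.51444444 = 4.9463833 m/s. 1 day = 86400 s, so 28.8 day = 28.8 * 86400 = 2488320 s. Combine: 4.9463833 m/s * 2488320 s = 12308185 m. 1 mile = 1609.344 m, so 12308185 m = 12308185 / 1609.344 = 7647.9513 mile ≈ 7648 mile (4 s.f.).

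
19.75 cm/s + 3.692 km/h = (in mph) 2.736. Check: 1 cm/s = 0.01 m/s, so 19.75 cm/s = 19.75 * 0.01 = 0.1975 m/s. 1 km/h = 0.27777778 m/s, so 3.692 km/h = 3.692 * 0.27777778 = 1.0255556 m/s. Sum: 0.1975 + 1.0255556 = 1.2230556 m/s. 1 mph = 0.44704 m/s, so 1.2230556 m/s = 1.2230556 / 0.44704 = 2.7358974 mph ≈ 2.736 mph (4 s.f.).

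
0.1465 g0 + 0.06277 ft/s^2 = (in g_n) 0.1485. Check: 1 g0 = 9.80665 m/s^2, so 0.1465 g0 = 0.1465 * 9.80665 = 1.4366742 m/s^2. 1 ft/s^2 = 0.3048 m/s^2, so 0.06277 ft/s^2 = 0.06277 * 0.3048 = 0.019132296 m/s^2. Sum: 1.4366742 + 0.019132296 = 1.4558065 m/s^2. 1 g_n = 9.80665 m/s^2, so 1.4558065 m/s^2 = 1.4558065 / 9.80665 = 0.14845095 g_n ≈ 0.1485 g_n (4 s.f.).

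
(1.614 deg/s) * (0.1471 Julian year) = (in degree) 1 deg/s = 0.017453293 rad/s, so 1.614 deg/s = 1.614 * 0.017453293 = 0.028169614 rad/s. 1 Julian year = 31557600 s, so 0.1471 Julian year = 0.1471 * 31557600 = 4642123 s. Combine: 0.028169614 rad/s * 4642123 s = 130766.81 rad. 1 degree = 0.017453293 rad, so 130766.81 rad = 130766.81 / 0.017453293 = 7492386.5 degree ≈ 7.492e+06 degree (4 s.f.). Final answer: 7.492e+06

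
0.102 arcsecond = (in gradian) 3.148e-05. Check: 1 arcsecond = 4.8481368e-06 rad, so 0.102 arcsecond = 0.102 * 4.8481368e-06 = 4.9450995e-07 rad. 1 gradian = 0.015707963 rad, so 4.9450995e-07 rad = 4.9450995e-07 / 0.015707963 = 3.1481481e-05 gradian ≈ 3.148e-05 gradian (4 s.f.).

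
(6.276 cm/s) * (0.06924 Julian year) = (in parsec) 4.444e-12. Check: 1 cm/s = 0.01 m/s, so 6.276 cm/s = 6.276 * 0.01 = 0.06276 m/s. 1 Julian year = 31557600 s, so 0.06924 Julian year = 0.06924 * 31557600 = 2185048.2 s. Combine: 0.06276 m/s * 2185048.2 s = 137133.63 m. 1 parsec = 3.0856776e+16 m, so 137133.63 m = 137133.63 / 3.0856776e+16 = 4.4441982e-12 parsec ≈ 4.444e-12 parsec (4 s.f.).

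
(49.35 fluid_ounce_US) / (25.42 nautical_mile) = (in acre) 7.66e-12. Check: 1 fluid_ounce_US = 2.957353e-05 m^3, so 49.35 fluid_ounce_US = 49.35 * 2.957353e-05 = 0.0014594537 m^3. 1 nautical_mile = 1852 m, so 25.42 nautical_mile = 25.42 * 1852 = 47077.84 m. Combine: 0.0014594537 m^3 / 47077.84 m = 3.1000863e-08 m^2. 1 acre = 4046.8564 m^2, so 3.1000863e-08 m^2 = 3.1000863e-08 / 4046.8564 = 7.6604802e-12 acre ≈ 7.66e-12 acre (4 s.f.).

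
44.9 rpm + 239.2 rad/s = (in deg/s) 1.397e+04. Check: 1 rpm = 0.10471976 rad/s, so 44.9 rpm = 44.9 * 0.10471976 = 4.701917 rad/s. 239.2 rad/s is already in rad/s. Sum: 4.701917 + 239.2 = 243.90192 rad/s. 1 deg/s = 0.017453293 rad/s, so 243.90192 rad/s = 243.90192 / 0.017453293 = 13974.55 deg/s ≈ 1.397e+04 deg/s (4 s.f.).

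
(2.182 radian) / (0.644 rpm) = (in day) 2.182 radian = 2.182 rad. 1 rpm = 0.10471976 rad/s, so 0.644 rpm = 0.644 * 0.10471976 = 0.067439522 rad/s. Combine: 2.182 rad / 0.067439522 rad/s = 32.354915 s. 1 day = 86400 s, so 32.354915 s = 32.354915 / 86400 = 0.00037447818 day ≈ 0.0003745 day (4 s.f.). Final answer: 0.0003745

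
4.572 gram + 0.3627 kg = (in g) 1 gram = 0.001 kg, so 4.572 gram = 4.572 * 0.001 = 0.004572 kg. 0.3627 kg is already in kg. Sum: 0.004572 + 0.3627 = 0.367272 kg. 1 g = 0.001 kg, so 0.367272 kg = 0.367272 / 0.001 = 367.272 g ≈ 367.3 g (4 s.f.). Final answer: 367.3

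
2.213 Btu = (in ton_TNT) 5.58e-07. Check: 1 Btu = 1055.0559 J, so 2.213 Btu = 2.213 * 1055.0559 = 2334.8386 J. 1 ton_TNT = 4.184e+09 J, so 2334.8386 J = 2334.8386 / 4.184e+09 = 5.5803982e-07 ton_TNT ≈ 5.58e-07 ton_TNT (4 s.f.).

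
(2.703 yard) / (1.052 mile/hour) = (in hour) 0.00146. Check: 1 yard = 0.9144 m, so 2.703 yard = 2.703 * 0.9144 = 2.4716232 m. 1 mile/hour = 0.44704 m/s, so 1.052 mile/hour = 1.052 * 0.44704 = 0.47028608 m/s. Combine: 2.4716232 m / 0.47028608 m/s = 5.2555738 s. 1 hour = 3600 s, so 5.2555738 s = 5.2555738 / 3600 = 0.0014598816 hour ≈ 0.00146 hour (4 s.f.).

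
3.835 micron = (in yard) 1 micron = 1e-06 m, so 3.835 micron = 3.835 * 1e-06 = 3.835e-06 m. 1 yard = 0.9144 m, so 3.835e-06 m = 3.835e-06 / 0.9144 = 4.194007e-06 yard ≈ 4.194e-06 yard (4 s.f.). Final answer: 4.194e-06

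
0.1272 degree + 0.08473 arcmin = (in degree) 1 degree = 0.017453293 rad, so 0.1272 degree = 0.1272 * 0.017453293 = 0.0022200588 rad. 1 arcmin = 0.00029088821 rad, so 0.08473 arcmin = 0.08473 * 0.00029088821 = 2.4646958e-05 rad. Sum: 0.0022200588 + 2.4646958e-05 = 0.0022447058 rad. 1 degree = 0.017453293 rad, so 0.0022447058 rad = 0.0022447058 / 0.017453293 = 0.12861217 degree ≈ 0.1286 degree (4 s.f.). Final answer: 0.1286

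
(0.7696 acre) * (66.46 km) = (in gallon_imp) 1 acre = 4046.8564 m^2, so 0.7696 acre = 0.7696 * 4046.8564 = 3114.4607 m^2. 1 km = 1000 m, so 66.46 km = 66.46 * 1000 = 66460 m. Combine: 3114.4607 m^2 * 66460 m = 2.0698706e+08 m^3. 1 gallon_imp = 0.00454609 m^3, so 2.0698706e+08 m^3 = 2.0698706e+08 / 0.00454609 = 4.5530788e+10 gallon_imp ≈ 4.553e+10 gallon_imp (4 s.f.). Final answer: 4.553e+10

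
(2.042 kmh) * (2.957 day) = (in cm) 1.449e+07. Check: 1 kmh = 0.27777778 m/s, so 2.042 kmh = 2.042 * 0.27777778 = 0.56722222 m/s. 1 day = 86400 s, so 2.957 day = 2.957 * 86400 = 255484.8 s. Combine: 0.56722222 m/s * 255484.8 s = 144916.66 m. 1 cm = 0.01 m, so 144916.66 m = 144916.66 / 0.01 = 14491666 cm ≈ 1.449e+07 cm (4 s.f.).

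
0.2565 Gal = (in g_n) 0.0002616. Check: 1 Gal = 0.01 m/s^2, so 0.2565 Gal = 0.2565 * 0.01 = 0.002565 m/s^2. 1 g_n = 9.80665 m/s^2, so 0.002565 m/s^2 = 0.002565 / 9.80665 = 0.00026155721 g_n ≈ 0.0002616 g_n (4 s.f.).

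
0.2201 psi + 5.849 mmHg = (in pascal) 2297. Check: 1 psi = 6894.7573 Pa, so 0.2201 psi = 0.2201 * 6894.7573 = 1517.5361 Pa. 1 mmHg = 133.32237 Pa, so 5.849 mmHg = 5.849 * 133.32237 = 779.80253 Pa. Sum: 1517.5361 + 779.80253 = 2297.3386 Pa. 2297.3386 Pa = 2297.3386 pascal ≈ 2297 pascal (4 s.f.).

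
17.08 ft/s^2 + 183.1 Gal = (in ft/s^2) 1 ft/s^2 = 0.3048 m/s^2, so 17.08 ft/s^2 = 17.08 * 0.3048 = 5.205984 m/s^2. 1 Gal = 0.01 m/s^2, so 183.1 Gal = 183.1 * 0.01 = 1.831 m/s^2. Sum: 5.205984 + 1.831 = 7.036984 m/s^2. 1 ft/s^2 = 0.3048 m/s^2, so 7.036984 m/s^2 = 7.036984 / 0.3048 = 23.087218 ft/s^2 ≈ 23.09 ft/s^2 (4 s.f.). Final answer: 23.09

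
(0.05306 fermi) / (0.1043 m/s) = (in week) 8.411e-22. Check: 1 fermi = 1e-15 m, so 0.05306 fermi = 0.05306 * 1e-15 = 5.306e-17 m. 0.1043 m/s is already in m/s. Combine: 5.306e-17 m / 0.1043 m/s = 5.0872483e-16 s. 1 week = 604800 s, so 5.0872483e-16 s = 5.0872483e-16 / 604800 = 8.4114556e-22 week ≈ 8.411e-22 week (4 s.f.).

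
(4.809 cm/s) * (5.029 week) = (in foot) 1 cm/s = 0.01 m/s, so 4.809 cm/s = 4.809 * 0.01 = 0.04809 m/s. 1 week = 604800 s, so 5.029 week = 5.029 * 604800 = 3041539.2 s. Combine: 0.04809 m/s * 3041539.2 s = 146267.62 m. 1 foot = 0.3048 m, so 146267.62 m = 146267.62 / 0.3048 = 479880.64 foot ≈ 4.799e+05 foot (4 s.f.). Final answer: 4.799e+05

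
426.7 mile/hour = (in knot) 1 mile/hour = 0.44704 m/s, so 426.7 mile/hour = 426.7 * 0.44704 = 190.75197 m/s. 1 knot = 0.51444444 m/s, so 190.75197 m/s = 190.75197 / 0.51444444 = 370.79216 knot ≈ 370.8 knot (4 s.f.). Final answer: 370.8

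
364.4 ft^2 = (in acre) 1 ft^2 = 0.09290304 m^2, so 364.4 ft^2 = 364.4 * 0.09290304 = 33.853868 m^2. 1 acre = 4046.8564 m^2, so 33.853868 m^2 = 33.853868 / 4046.8564 = 0.0083654729 acre ≈ 0.008365 acre (4 s.f.). Final answer: 0.008365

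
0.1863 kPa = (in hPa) 1 kPa = 1000 Pa, so 0.1863 kPa = 0.1863 * 1000 = 186.3 Pa. 1 hPa = 100 Pa, so 186.3 Pa = 186.3 / 100 = 1.863 hPa. Final answer: 1.863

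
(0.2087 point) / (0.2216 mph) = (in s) 0.0007432. Check: 1 point = 0.00035277778 m, so 0.2087 point = 0.2087 * 0.00035277778 = 7.3624722e-05 m. 1 mph = 0.44704 m/s, so 0.2216 mph = 0.2216 * 0.44704 = 0.099064064 m/s. Combine: 7.3624722e-05 m / 0.099064064 m/s = 0.00074320313 s. Result: 0.00074320313 s ≈ 0.0007432 s (4 s.f.).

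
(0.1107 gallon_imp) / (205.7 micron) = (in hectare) 0.0002447. Check: 1 gallon_imp = 0.00454609 m^3, so 0.1107 gallon_imp = 0.1107 * 0.00454609 = 0.00050325216 m^3. 1 micron = 1e-06 m, so 205.7 micron = 205.7 * 1e-06 = 0.0002057 m. Combine: 0.00050325216 m^3 / 0.0002057 m = 2.4465346 m^2. 1 hectare = 10000 m^2, so 2.4465346 m^2 = 2.4465346 / 10000 = 0.00024465346 hectare ≈ 0.0002447 hectare (4 s.f.).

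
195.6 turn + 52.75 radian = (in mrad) 1.282e+06. Check: 1 turn = 6.2831853 rad, so 195.6 turn = 195.6 * 6.2831853 = 1228.991 rad. 52.75 radian = 52.75 rad. Sum: 1228.991 + 52.75 = 1281.741 rad. 1 mrad = 0.001 rad, so 1281.741 rad = 1281.741 / 0.001 = 1281741 mrad ≈ 1.282e+06 mrad (4 s.f.).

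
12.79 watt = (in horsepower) 12.79 watt = 12.79 W. 1 horsepower = 745.69987 W, so 12.79 W = 12.79 / 745.69987 = 0.017151673 horsepower ≈ 0.01715 horsepower (4 s.f.). Final answer: 0.01715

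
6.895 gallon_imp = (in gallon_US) 1 gallon_imp = 0.00454609 m^3, so 6.895 gallon_imp = 6.895 * 0.00454609 = 0.031345291 m^3. 1 gallon_US = 0.0037854118 m^3, so 0.031345291 m^3 = 0.031345291 / 0.0037854118 = 8.2805497 gallon_US ≈ 8.281 gallon_US (4 s.f.). Final answer: 8.281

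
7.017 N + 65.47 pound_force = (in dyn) 2.982e+07. Check: 7.017 N is already in N. 1 pound_force = 4.4482216 N, so 65.47 pound_force = 65.47 * 4.4482216 = 291.22507 N. Sum: 7.017 + 291.22507 = 298.24207 N. 1 dyn = 1e-05 N, so 298.24207 N = 298.24207 / 1e-05 = 29824207 dyn ≈ 2.982e+07 dyn (4 s.f.).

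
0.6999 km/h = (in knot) 1 km/h = 0.27777778 m/s, so 0.6999 km/h = 0.6999 * 0.27777778 = 0.19441667 m/s. 1 knot = 0.51444444 m/s, so 0.19441667 m/s = 0.19441667 / 0.51444444 = 0.37791577 knot ≈ 0.3779 knot (4 s.f.). Final answer: 0.3779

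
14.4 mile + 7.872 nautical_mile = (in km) 37.75. Check: 1 mile = 1609.344 m, so 14.4 mile = 14.4 * 1609.344 = 23174.554 m. 1 nautical_mile = 1852 m, so 7.872 nautical_mile = 7.872 * 1852 = 14578.944 m. Sum: 23174.554 + 14578.944 = 37753.498 m. 1 km = 1000 m, so 37753.498 m = 37753.498 / 1000 = 37.753498 km ≈ 37.75 km (4 s.f.).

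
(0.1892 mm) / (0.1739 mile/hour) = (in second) 1 mm = 0.001 m, so 0.1892 mm = 0.1892 * 0.001 = 0.0001892 m. 1 mile/hour = 0.44704 m/s, so 0.1739 mile/hour = 0.1739 * 0.44704 = 0.077740256 m/s. Combine: 0.0001892 m / 0.077740256 m/s = 0.0024337455 s. 0.0024337455 s = 0.0024337455 second ≈ 0.002434 second (4 s.f.). Final answer: 0.002434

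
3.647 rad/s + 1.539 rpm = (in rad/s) 3.647 rad/s is already in rad/s. 1 rpm = 0.10471976 rad/s, so 1.539 rpm = 1.539 * 0.10471976 = 0.1611637 rad/s. Sum: 3.647 + 0.1611637 = 3.8081637 rad/s. Result: 3.8081637 rad/s ≈ 3.808 rad/s (4 s.f.). Final answer: 3.808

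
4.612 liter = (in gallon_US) 1.218. Check: 1 liter = 0.001 m^3, so 4.612 liter = 4.612 * 0.001 = 0.004612 m^3. 1 gallon_US = 0.0037854118 m^3, so 0.004612 m^3 = 0.004612 / 0.0037854118 = 1.2183615 gallon_US ≈ 1.218 gallon_US (4 s.f.).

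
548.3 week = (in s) 1 week = 604800 s, so 548.3 week = 548.3 * 604800 = 3.3161184e+08 s. Result: 3.3161184e+08 s ≈ 3.316e+08 s (4 s.f.). Final answer: 3.316e+08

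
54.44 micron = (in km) 5.444e-08. Check: 1 micron = 1e-06 m, so 54.44 micron = 54.44 * 1e-06 = 5.444e-05 m. 1 km = 1000 m, so 5.444e-05 m = 5.444e-05 / 1000 = 5.444e-08 km.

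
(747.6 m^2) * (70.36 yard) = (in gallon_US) 1.271e+07. Check: 747.6 m^2 is already in m^2. 1 yard = 0.9144 m, so 70.36 yard = 70.36 * 0.9144 = 64.337184 m. Combine: 747.6 m^2 * 64.337184 m = 48098.479 m^3. 1 gallon_US = 0.0037854118 m^3, so 48098.479 m^3 = 48098.479 / 0.0037854118 = 12706274 gallon_US ≈ 1.271e+07 gallon_US (4 s.f.).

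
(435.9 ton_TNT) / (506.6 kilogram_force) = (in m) 3.671e+08. Check: 1 ton_TNT = 4.184e+09 J, so 435.9 ton_TNT = 435.9 * 4.184e+09 = 1.8238056e+12 J. 1 kilogram_force = 9.80665 N, so 506.6 kilogram_force = 506.6 * 9.80665 = 4968.0489 N. Combine: 1.8238056e+12 J / 4968.0489 N = 3.6710702e+08 m. Result: 3.6710702e+08 m ≈ 3.671e+08 m (4 s.f.).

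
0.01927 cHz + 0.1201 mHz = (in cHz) 0.03128. Check: 1 cHz = 0.01 Hz, so 0.01927 cHz = 0.01927 * 0.01 = 0.0001927 Hz. 1 mHz = 0.001 Hz, so 0.1201 mHz = 0.1201 * 0.001 = 0.0001201 Hz. Sum: 0.0001927 + 0.0001201 = 0.0003128 Hz. 1 cHz = 0.01 Hz, so 0.0003128 Hz = 0.0003128 / 0.01 = 0.03128 cHz.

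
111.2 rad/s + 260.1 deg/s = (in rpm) 1105. Check: 111.2 rad/s is already in rad/s. 1 deg/s = 0.017453293 rad/s, so 260.1 deg/s = 260.1 * 0.017453293 = 4.5396014 rad/s. Sum: 111.2 + 4.5396014 = 115.7396 rad/s. 1 rpm = 0.10471976 rad/s, so 115.7396 rad/s = 115.7396 / 0.10471976 = 1105.2318 rpm ≈ 1105 rpm (4 s.f.).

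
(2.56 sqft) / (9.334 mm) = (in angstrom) 1 sqft = 0.09290304 m^2, so 2.56 sqft = 2.56 * 0.09290304 = 0.23783178 m^2. 1 mm = 0.001 m, so 9.334 mm = 9.334 * 0.001 = 0.009334 m. Combine: 0.23783178 m^2 / 0.009334 m = 25.480157 m. 1 angstrom = 1e-10 m, so 25.480157 m = 25.480157 / 1e-10 = 2.5480157e+11 angstrom ≈ 2.548e+11 angstrom (4 s.f.). Final answer: 2.548e+11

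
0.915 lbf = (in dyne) 1 lbf = 4.4482216 N, so 0.915 lbf = 0.915 * 4.4482216 = 4.0701228 N. 1 dyne = 1e-05 N, so 4.0701228 N = 4.0701228 / 1e-05 = 407012.28 dyne ≈ 4.07e+05 dyne (4 s.f.). Final answer: 4.07e+05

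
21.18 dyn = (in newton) 1 dyn = 1e-05 N, so 21.18 dyn = 21.18 * 1e-05 = 0.0002118 N. 0.0002118 N = 0.0002118 newton. Final answer: 0.0002118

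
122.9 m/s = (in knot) 1 knot = 0.51444444 m/s, so 122.9 m/s = 122.9 / 0.51444444 = 238.89849 knot ≈ 238.9 knot (4 s.f.). Final answer: 238.9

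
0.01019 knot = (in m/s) 0.005242. Check: 1 knot = 0.51444444 m/s, so 0.01019 knot = 0.01019 * 0.51444444 = 0.0052421889 m/s. Result: 0.0052421889 m/s ≈ 0.005242 m/s (4 s.f.).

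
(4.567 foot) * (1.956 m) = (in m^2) 1 foot = 0.3048 m, so 4.567 foot = 4.567 * 0.3048 = 1.3920216 m. 1.956 m is already in m. Combine: 1.3920216 m * 1.956 m = 2.7227942 m^2. Result: 2.7227942 m^2 ≈ 2.723 m^2 (4 s.f.). Final answer: 2.723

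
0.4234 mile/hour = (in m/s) 0.1893. Check: 1 mile/hour = 0.44704 m/s, so 0.4234 mile/hour = 0.4234 * 0.44704 = 0.18927674 m/s. Result: 0.18927674 m/s ≈ 0.1893 m/s (4 s.f.).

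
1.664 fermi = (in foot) 5.459e-15. Check: 1 fermi = 1e-15 m, so 1.664 fermi = 1.664 * 1e-15 = 1.664e-15 m. 1 foot = 0.3048 m, so 1.664e-15 m = 1.664e-15 / 0.3048 = 5.4593176e-15 foot ≈ 5.459e-15 foot (4 s.f.).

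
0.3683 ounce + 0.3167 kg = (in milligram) 3.271e+05. Check: 1 ounce = 0.028349523 kg, so 0.3683 ounce = 0.3683 * 0.028349523 = 0.010441129 kg. 0.3167 kg is already in kg. Sum: 0.010441129 + 0.3167 = 0.32714113 kg. 1 milligram = 1e-06 kg, so 0.32714113 kg = 0.32714113 / 1e-06 = 327141.13 milligram ≈ 3.271e+05 milligram (4 s.f.).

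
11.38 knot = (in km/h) 21.08. Check: 1 knot = 0.51444444 m/s, so 11.38 knot = 11.38 * 0.51444444 = 5.8543778 m/s. 1 km/h = 0.27777778 m/s, so 5.8543778 m/s = 5.8543778 / 0.27777778 = 21.07576 km/h ≈ 21.08 km/h (4 s.f.).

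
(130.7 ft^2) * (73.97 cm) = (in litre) 8982. Check: 1 ft^2 = 0.09290304 m^2, so 130.7 ft^2 = 130.7 * 0.09290304 = 12.142427 m^2. 1 cm = 0.01 m, so 73.97 cm = 73.97 * 0.01 = 0.7397 m. Combine: 12.142427 m^2 * 0.7397 m = 8.9817535 m^3. 1 litre = 0.001 m^3, so 8.9817535 m^3 = 8.9817535 / 0.001 = 8981.7535 litre ≈ 8982 litre (4 s.f.).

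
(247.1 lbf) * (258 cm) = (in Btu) 1 lbf = 4.4482216 N, so 247.1 lbf = 247.1 * 4.4482216 = 1099.1556 N. 1 cm = 0.01 m, so 258 cm = 258 * 0.01 = 2.58 m. Combine: 1099.1556 N * 2.58 m = 2835.8213 J. 1 Btu = 1055.0559 J, so 2835.8213 J = 2835.8213 / 1055.0559 = 2.68784 Btu ≈ 2.688 Btu (4 s.f.). Final answer: 2.688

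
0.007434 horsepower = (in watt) 1 horsepower = 745.69987 W, so 0.007434 horsepower = 0.007434 * 745.69987 = 5.5435328 W. 5.5435328 W = 5.5435328 watt ≈ 5.544 watt (4 s.f.). Final answer: 5.544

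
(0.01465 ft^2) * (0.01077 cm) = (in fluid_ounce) 1 ft^2 = 0.09290304 m^2, so 0.01465 ft^2 = 0.01465 * 0.09290304 = 0.0013610295 m^2. 1 cm = 0.01 m, so 0.01077 cm = 0.01077 * 0.01 = 0.0001077 m. Combine: 0.0013610295 m^2 * 0.0001077 m = 1.4658288e-07 m^3. 1 fluid_ounce = 2.957353e-05 m^3, so 1.4658288e-07 m^3 = 1.4658288e-07 / 2.957353e-05 = 0.0049565569 fluid_ounce ≈ 0.004957 fluid_ounce (4 s.f.). Final answer: 0.004957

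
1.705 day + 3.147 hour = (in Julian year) 1 day = 86400 s, so 1.705 day = 1.705 * 86400 = 147312 s. 1 hour = 3600 s, so 3.147 hour = 3.147 * 3600 = 11329.2 s. Sum: 147312 + 11329.2 = 158641.2 s. 1 Julian year = 31557600 s, so 158641.2 s = 158641.2 / 31557600 = 0.0050270363 Julian year ≈ 0.005027 Julian year (4 s.f.). Final answer: 0.005027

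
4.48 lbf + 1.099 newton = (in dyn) 2.103e+06. Check: 1 lbf = 4.4482216 N, so 4.48 lbf = 4.48 * 4.4482216 = 19.928033 N. 1.099 newton = 1.099 N. Sum: 19.928033 + 1.099 = 21.027033 N. 1 dyn = 1e-05 N, so 21.027033 N = 21.027033 / 1e-05 = 2102703.3 dyn ≈ 2.103e+06 dyn (4 s.f.).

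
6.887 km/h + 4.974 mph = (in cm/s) 413.7. Check: 1 km/h = 0.27777778 m/s, so 6.887 km/h = 6.887 * 0.27777778 = 1.9130556 m/s. 1 mph = 0.44704 m/s, so 4.974 mph = 4.974 * 0.44704 = 2.223577 m/s. Sum: 1.9130556 + 2.223577 = 4.1366325 m/s. 1 cm/s = 0.01 m/s, so 4.1366325 m/s = 4.1366325 / 0.01 = 413.66325 cm/s ≈ 413.7 cm/s (4 s.f.).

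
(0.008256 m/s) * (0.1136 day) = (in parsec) 2.626e-15. Check: 0.008256 m/s is already in m/s. 1 day = 86400 s, so 0.1136 day = 0.1136 * 86400 = 9815.04 s. Combine: 0.008256 m/s * 9815.04 s = 81.03297 m. 1 parsec = 3.0856776e+16 m, so 81.03297 m = 81.03297 / 3.0856776e+16 = 2.6260997e-15 parsec ≈ 2.626e-15 parsec (4 s.f.).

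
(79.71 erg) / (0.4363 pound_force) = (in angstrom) 4.107e+04. Check: 1 erg = 1e-07 J, so 79.71 erg = 79.71 * 1e-07 = 7.971e-06 J. 1 pound_force = 4.4482216 N, so 0.4363 pound_force = 0.4363 * 4.4482216 = 1.9407591 N. Combine: 7.971e-06 J / 1.9407591 N = 4.1071558e-06 m. 1 angstrom = 1e-10 m, so 4.1071558e-06 m = 4.1071558e-06 / 1e-10 = 41071.558 angstrom ≈ 4.107e+04 angstrom (4 s.f.).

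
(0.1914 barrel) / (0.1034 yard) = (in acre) 1 barrel = 0.15898729 m^3, so 0.1914 barrel = 0.1914 * 0.15898729 = 0.030430168 m^3. 1 yard = 0.9144 m, so 0.1034 yard = 0.1034 * 0.9144 = 0.09454896 m. Combine: 0.030430168 m^3 / 0.09454896 m = 0.32184562 m^2. 1 acre = 4046.8564 m^2, so 0.32184562 m^2 = 0.32184562 / 4046.8564 = 7.9529784e-05 acre ≈ 7.953e-05 acre (4 s.f.). Final answer: 7.953e-05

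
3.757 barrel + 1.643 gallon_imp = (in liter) 604.8. Check: 1 barrel = 0.15898729 m^3, so 3.757 barrel = 3.757 * 0.15898729 = 0.59731527 m^3. 1 gallon_imp = 0.00454609 m^3, so 1.643 gallon_imp = 1.643 * 0.00454609 = 0.0074692259 m^3. Sum: 0.59731527 + 0.0074692259 = 0.60478449 m^3. 1 liter = 0.001 m^3, so 0.60478449 m^3 = 0.60478449 / 0.001 = 604.78449 liter ≈ 604.8 liter (4 s.f.).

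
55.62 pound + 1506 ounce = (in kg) 67.92. Check: 1 pound = 0.45359237 kg, so 55.62 pound = 55.62 * 0.45359237 = 25.228808 kg. 1 ounce = 0.028349523 kg, so 1506 ounce = 1506 * 0.028349523 = 42.694382 kg. Sum: 25.228808 + 42.694382 = 67.923189 kg. Result: 67.923189 kg ≈ 67.92 kg (4 s.f.).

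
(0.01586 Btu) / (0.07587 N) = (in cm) 2.206e+04. Check: 1 Btu = 1055.0559 J, so 0.01586 Btu = 0.01586 * 1055.0559 = 16.733186 J. 0.07587 N is already in N. Combine: 16.733186 J / 0.07587 N = 220.55076 m. 1 cm = 0.01 m, so 220.55076 m = 220.55076 / 0.01 = 22055.076 cm ≈ 2.206e+04 cm (4 s.f.).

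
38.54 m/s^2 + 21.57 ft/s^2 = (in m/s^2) 38.54 m/s^2 is already in m/s^2. 1 ft/s^2 = 0.3048 m/s^2, so 21.57 ft/s^2 = 21.57 * 0.3048 = 6.574536 m/s^2. Sum: 38.54 + 6.574536 = 45.114536 m/s^2. Result: 45.114536 m/s^2 ≈ 45.11 m/s^2 (4 s.f.). Final answer: 45.11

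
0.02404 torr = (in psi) 0.0004649. Check: 1 torr = 133.32237 Pa, so 0.02404 torr = 0.02404 * 133.32237 = 3.2050697 Pa. 1 psi = 6894.7573 Pa, so 3.2050697 Pa = 3.2050697 / 6894.7573 = 0.00046485606 psi ≈ 0.0004649 psi (4 s.f.).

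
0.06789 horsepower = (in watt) 50.63. Check: 1 horsepower = 745.69987 W, so 0.06789 horsepower = 0.06789 * 745.69987 = 50.625564 W. 50.625564 W = 50.625564 watt ≈ 50.63 watt (4 s.f.).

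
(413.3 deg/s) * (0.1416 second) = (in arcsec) 1 deg/s = 0.017453293 rad/s, so 413.3 deg/s = 413.3 * 0.017453293 = 7.2134458 rad/s. 0.1416 second = 0.1416 s. Combine: 7.2134458 rad/s * 0.1416 s = 1.0214239 rad. 1 arcsec = 4.8481368e-06 rad, so 1.0214239 rad = 1.0214239 / 4.8481368e-06 = 210683.81 arcsec ≈ 2.107e+05 arcsec (4 s.f.). Final answer: 2.107e+05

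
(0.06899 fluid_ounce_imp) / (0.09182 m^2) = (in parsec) 1 fluid_ounce_imp = 2.8413063e-05 m^3, so 0.06899 fluid_ounce_imp = 0.06899 * 2.8413063e-05 = 1.9602172e-06 m^3. 0.09182 m^2 is already in m^2. Combine: 1.9602172e-06 m^3 / 0.09182 m^2 = 2.1348477e-05 m. 1 parsec = 3.0856776e+16 m, so 2.1348477e-05 m = 2.1348477e-05 / 3.0856776e+16 = 6.9185703e-22 parsec ≈ 6.919e-22 parsec (4 s.f.). Final answer: 6.919e-22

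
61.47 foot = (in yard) 20.49. Check: 1 foot = 0.3048 m, so 61.47 foot = 61.47 * 0.3048 = 18.736056 m. 1 yard = 0.9144 m, so 18.736056 m = 18.736056 / 0.9144 = 20.49 yard.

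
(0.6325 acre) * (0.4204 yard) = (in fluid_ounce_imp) 3.463e+07. Check: 1 acre = 4046.8564 m^2, so 0.6325 acre = 0.6325 * 4046.8564 = 2559.6367 m^2. 1 yard = 0.9144 m, so 0.4204 yard = 0.4204 * 0.9144 = 0.38441376 m. Combine: 2559.6367 m^2 * 0.38441376 m = 983.95956 m^3. 1 fluid_ounce_imp = 2.8413063e-05 m^3, so 983.95956 m^3 = 983.95956 / 2.8413063e-05 = 34630535 fluid_ounce_imp ≈ 3.463e+07 fluid_ounce_imp (4 s.f.).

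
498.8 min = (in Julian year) 1 min = 60 s, so 498.8 min = 498.8 * 60 = 29928 s. 1 Julian year = 31557600 s, so 29928 s = 29928 / 31557600 = 0.00094836109 Julian year ≈ 0.0009484 Julian year (4 s.f.). Final answer: 0.0009484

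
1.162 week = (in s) 1 week = 604800 s, so 1.162 week = 1.162 * 604800 = 702777.6 s. Result: 702777.6 s ≈ 7.028e+05 s (4 s.f.). Final answer: 7.028e+05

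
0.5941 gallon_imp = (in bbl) 0.01699. Check: 1 gallon_imp = 0.00454609 m^3, so 0.5941 gallon_imp = 0.5941 * 0.00454609 = 0.0027008321 m^3. 1 bbl = 0.15898729 m^3, so 0.0027008321 m^3 = 0.0027008321 / 0.15898729 = 0.016987723 bbl ≈ 0.01699 bbl (4 s.f.).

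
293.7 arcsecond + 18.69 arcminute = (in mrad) 1 arcsecond = 4.8481368e-06 rad, so 293.7 arcsecond = 293.7 * 4.8481368e-06 = 0.0014238978 rad. 1 arcminute = 0.00029088821 rad, so 18.69 arcminute = 18.69 * 0.00029088821 = 0.0054367006 rad. Sum: 0.0014238978 + 0.0054367006 = 0.0068605984 rad. 1 mrad = 0.001 rad, so 0.0068605984 rad = 0.0068605984 / 0.001 = 6.8605984 mrad ≈ 6.861 mrad (4 s.f.). Final answer: 6.861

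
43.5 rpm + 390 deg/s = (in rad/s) 1 rpm = 0.10471976 rad/s, so 43.5 rpm = 43.5 * 0.10471976 = 4.5553093 rad/s. 1 deg/s = 0.017453293 rad/s, so 390 deg/s = 390 * 0.017453293 = 6.8067841 rad/s. Sum: 4.5553093 + 6.8067841 = 11.362093 rad/s. Result: 11.362093 rad/s ≈ 11.36 rad/s (4 s.f.). Final answer: 11.36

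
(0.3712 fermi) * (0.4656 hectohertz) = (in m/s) 1.728e-14. Check: 1 fermi = 1e-15 m, so 0.3712 fermi = 0.3712 * 1e-15 = 3.712e-16 m. 1 hectohertz = 100 Hz, so 0.4656 hectohertz = 0.4656 * 100 = 46.56 Hz. Combine: 3.712e-16 m * 46.56 Hz = 1.7283072e-14 m/s. Result: 1.7283072e-14 m/s ≈ 1.728e-14 m/s (4 s.f.).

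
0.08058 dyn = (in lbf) 1 dyn = 1e-05 N, so 0.08058 dyn = 0.08058 * 1e-05 = 8.058e-07 N. 1 lbf = 4.4482216 N, so 8.058e-07 N = 8.058e-07 / 4.4482216 = 1.8115105e-07 lbf ≈ 1.812e-07 lbf (4 s.f.). Final answer: 1.812e-07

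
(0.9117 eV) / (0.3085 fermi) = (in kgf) 1 eV = 1.6021766e-19 J, so 0.9117 eV = 0.9117 * 1.6021766e-19 = 1.4607044e-19 J. 1 fermi = 1e-15 m, so 0.3085 fermi = 0.3085 * 1e-15 = 3.085e-16 m. Combine: 1.4607044e-19 J / 3.085e-16 m = 0.00047348604 N. 1 kgf = 9.80665 N, so 0.00047348604 N = 0.00047348604 / 9.80665 = 4.8282139e-05 kgf ≈ 4.828e-05 kgf (4 s.f.). Final answer: 4.828e-05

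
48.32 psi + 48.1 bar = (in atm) 50.76. Check: 1 psi = 6894.7573 Pa, so 48.32 psi = 48.32 * 6894.7573 = 333154.67 Pa. 1 bar = 100000 Pa, so 48.1 bar = 48.1 * 100000 = 4810000 Pa. Sum: 333154.67 + 4810000 = 5143154.7 Pa. 1 atm = 101325 Pa, so 5143154.7 Pa = 5143154.7 / 101325 = 50.75899 atm ≈ 50.76 atm (4 s.f.).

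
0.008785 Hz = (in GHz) 8.785e-12. Check: 1 GHz = 1e+09 Hz, so 0.008785 Hz = 0.008785 / 1e+09 = 8.785e-12 GHz.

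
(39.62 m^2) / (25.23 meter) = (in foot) 39.62 m^2 is already in m^2. 25.23 meter = 25.23 m. Combine: 39.62 m^2 / 25.23 m = 1.5703528 m. 1 foot = 0.3048 m, so 1.5703528 m = 1.5703528 / 0.3048 = 5.152076 foot ≈ 5.152 foot (4 s.f.). Final answer: 5.152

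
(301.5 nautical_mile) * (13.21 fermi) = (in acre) 1 nautical_mile = 1852 m, so 301.5 nautical_mile = 301.5 * 1852 = 558378 m. 1 fermi = 1e-15 m, so 13.21 fermi = 13.21 * 1e-15 = 1.321e-14 m. Combine: 558378 m * 1.321e-14 m = 7.3761734e-09 m^2. 1 acre = 4046.8564 m^2, so 7.3761734e-09 m^2 = 7.3761734e-09 / 4046.8564 = 1.8226921e-12 acre ≈ 1.823e-12 acre (4 s.f.). Final answer: 1.823e-12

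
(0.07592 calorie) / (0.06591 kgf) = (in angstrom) 4.914e+09. Check: 1 calorie = 4.184 J, so 0.07592 calorie = 0.07592 * 4.184 = 0.31764928 J. 1 kgf = 9.80665 N, so 0.06591 kgf = 0.06591 * 9.80665 = 0.6463563 N. Combine: 0.31764928 J / 0.6463563 N = 0.49144609 m. 1 angstrom = 1e-10 m, so 0.49144609 m = 0.49144609 / 1e-10 = 4.9144609e+09 angstrom ≈ 4.914e+09 angstrom (4 s.f.).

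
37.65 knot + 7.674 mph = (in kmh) 1 knot = 0.51444444 m/s, so 37.65 knot = 37.65 * 0.51444444 = 19.368833 m/s. 1 mph = 0.44704 m/s, so 7.674 mph = 7.674 * 0.44704 = 3.430585 m/s. Sum: 19.368833 + 3.430585 = 22.799418 m/s. 1 kmh = 0.27777778 m/s, so 22.799418 m/s = 22.799418 / 0.27777778 = 82.077906 kmh ≈ 82.08 kmh (4 s.f.). Final answer: 82.08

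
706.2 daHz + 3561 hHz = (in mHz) 1 daHz = 10 Hz, so 706.2 daHz = 706.2 * 10 = 7062 Hz. 1 hHz = 100 Hz, so 3561 hHz = 3561 * 100 = 356100 Hz. Sum: 7062 + 356100 = 363162 Hz. 1 mHz = 0.001 Hz, so 363162 Hz = 363162 / 0.001 = 3.63162e+08 mHz ≈ 3.632e+08 mHz (4 s.f.). Final answer: 3.632e+08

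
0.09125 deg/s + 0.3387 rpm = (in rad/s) 1 deg/s = 0.017453293 rad/s, so 0.09125 deg/s = 0.09125 * 0.017453293 = 0.0015926129 rad/s. 1 rpm = 0.10471976 rad/s, so 0.3387 rpm = 0.3387 * 0.10471976 = 0.035468581 rad/s. Sum: 0.0015926129 + 0.035468581 = 0.037061194 rad/s. Result: 0.037061194 rad/s ≈ 0.03706 rad/s (4 s.f.). Final answer: 0.03706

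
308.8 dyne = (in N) 1 dyne = 1e-05 N, so 308.8 dyne = 308.8 * 1e-05 = 0.003088 N. Result: 0.003088 N. Final answer: 0.003088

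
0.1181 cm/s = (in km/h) 0.004252. Check: 1 cm/s = 0.01 m/s, so 0.1181 cm/s = 0.1181 * 0.01 = 0.001181 m/s. 1 km/h = 0.27777778 m/s, so 0.001181 m/s = 0.001181 / 0.27777778 = 0.0042516 km/h ≈ 0.004252 km/h (4 s.f.).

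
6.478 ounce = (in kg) 1 ounce = 0.028349523 kg, so 6.478 ounce = 6.478 * 0.028349523 = 0.18364821 kg. Result: 0.18364821 kg ≈ 0.1836 kg (4 s.f.). Final answer: 0.1836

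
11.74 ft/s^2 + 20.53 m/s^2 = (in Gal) 2411. Check: 1 ft/s^2 = 0.3048 m/s^2, so 11.74 ft/s^2 = 11.74 * 0.3048 = 3.578352 m/s^2. 20.53 m/s^2 is already in m/s^2. Sum: 3.578352 + 20.53 = 24.108352 m/s^2. 1 Gal = 0.01 m/s^2, so 24.108352 m/s^2 = 24.108352 / 0.01 = 2410.8352 Gal ≈ 2411 Gal (4 s.f.).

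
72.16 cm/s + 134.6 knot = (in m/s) 69.97. Check: 1 cm/s = 0.01 m/s, so 72.16 cm/s = 72.16 * 0.01 = 0.7216 m/s. 1 knot = 0.51444444 m/s, so 134.6 knot = 134.6 * 0.51444444 = 69.244222 m/s. Sum: 0.7216 + 69.244222 = 69.965822 m/s. Result: 69.965822 m/s ≈ 69.97 m/s (4 s.f.).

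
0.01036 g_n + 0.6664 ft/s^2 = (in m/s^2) 1 g_n = 9.80665 m/s^2, so 0.01036 g_n = 0.01036 * 9.80665 = 0.10159689 m/s^2. 1 ft/s^2 = 0.3048 m/s^2, so 0.6664 ft/s^2 = 0.6664 * 0.3048 = 0.20311872 m/s^2. Sum: 0.10159689 + 0.20311872 = 0.30471561 m/s^2. Result: 0.30471561 m/s^2 ≈ 0.3047 m/s^2 (4 s.f.). Final answer: 0.3047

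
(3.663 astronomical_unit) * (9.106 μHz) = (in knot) 1 astronomical_unit = 1.4959787e+11 m, so 3.663 astronomical_unit = 3.663 * 1.4959787e+11 = 5.47977e+11 m. 1 μHz = 1e-06 Hz, so 9.106 μHz = 9.106 * 1e-06 = 9.106e-06 Hz. Combine: 5.47977e+11 m * 9.106e-06 Hz = 4989878.6 m/s. 1 knot = 0.51444444 m/s, so 4989878.6 m/s = 4989878.6 / 0.51444444 = 9699548 knot ≈ 9.7e+06 knot (4 s.f.). Final answer: 9.7e+06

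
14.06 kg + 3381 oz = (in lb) 14.06 kg is already in kg. 1 oz = 0.028349523 kg, so 3381 oz = 3381 * 0.028349523 = 95.849738 kg. Sum: 14.06 + 95.849738 = 109.90974 kg. 1 lb = 0.45359237 kg, so 109.90974 kg = 109.90974 / 0.45359237 = 242.30949 lb ≈ 242.3 lb (4 s.f.). Final answer: 242.3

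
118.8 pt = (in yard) 0.04583. Check: 1 pt = 0.00035277778 m, so 118.8 pt = 118.8 * 0.00035277778 = 0.04191 m. 1 yard = 0.9144 m, so 0.04191 m = 0.04191 / 0.9144 = 0.045833333 yard ≈ 0.04583 yard (4 s.f.).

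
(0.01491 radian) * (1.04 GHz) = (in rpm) 0.01491 radian = 0.01491 rad. 1 GHz = 1e+09 Hz, so 1.04 GHz = 1.04 * 1e+09 = 1.04e+09 Hz. Combine: 0.01491 rad * 1.04e+09 Hz = 15506400 rad/s. 1 rpm = 0.10471976 rad/s, so 15506400 rad/s = 15506400 / 0.10471976 = 1.4807521e+08 rpm ≈ 1.481e+08 rpm (4 s.f.). Final answer: 1.481e+08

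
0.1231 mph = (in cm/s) 5.503. Check: 1 mph = 0.44704 m/s, so 0.1231 mph = 0.1231 * 0.44704 = 0.055030624 m/s. 1 cm/s = 0.01 m/s, so 0.055030624 m/s = 0.055030624 / 0.01 = 5.5030624 cm/s ≈ 5.503 cm/s (4 s.f.).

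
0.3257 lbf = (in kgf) 1 lbf = 4.4482216 N, so 0.3257 lbf = 0.3257 * 4.4482216 = 1.4487858 N. 1 kgf = 9.80665 N, so 1.4487858 N = 1.4487858 / 9.80665 = 0.14773503 kgf ≈ 0.1477 kgf (4 s.f.). Final answer: 0.1477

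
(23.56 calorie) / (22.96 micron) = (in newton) 1 calorie = 4.184 J, so 23.56 calorie = 23.56 * 4.184 = 98.57504 J. 1 micron = 1e-06 m, so 22.96 micron = 22.96 * 1e-06 = 2.296e-05 m. Combine: 98.57504 J / 2.296e-05 m = 4293338 N. 4293338 N = 4293338 newton ≈ 4.293e+06 newton (4 s.f.). Final answer: 4.293e+06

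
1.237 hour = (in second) 1 hour = 3600 s, so 1.237 hour = 1.237 * 3600 = 4453.2 s. 4453.2 s = 4453.2 second ≈ 4453 second (4 s.f.). Final answer: 4453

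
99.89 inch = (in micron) 2.537e+06. Check: 1 inch = 0.0254 m, so 99.89 inch = 99.89 * 0.0254 = 2.537206 m. 1 micron = 1e-06 m, so 2.537206 m = 2.537206 / 1e-06 = 2537206 micron ≈ 2.537e+06 micron (4 s.f.).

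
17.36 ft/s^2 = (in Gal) 529.1. Check: 1 ft/s^2 = 0.3048 m/s^2, so 17.36 ft/s^2 = 17.36 * 0.3048 = 5.291328 m/s^2. 1 Gal = 0.01 m/s^2, so 5.291328 m/s^2 = 5.291328 / 0.01 = 529.1328 Gal ≈ 529.1 Gal (4 s.f.).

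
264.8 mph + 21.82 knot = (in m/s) 1 mph = 0.44704 m/s, so 264.8 mph = 264.8 * 0.44704 = 118.37619 m/s. 1 knot = 0.51444444 m/s, so 21.82 knot = 21.82 * 0.51444444 = 11.225178 m/s. Sum: 118.37619 + 11.225178 = 129.60137 m/s. Result: 129.60137 m/s ≈ 129.6 m/s (4 s.f.). Final answer: 129.6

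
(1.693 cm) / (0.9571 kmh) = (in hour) 1.769e-05. Check: 1 cm = 0.01 m, so 1.693 cm = 1.693 * 0.01 = 0.01693 m. 1 kmh = 0.27777778 m/s, so 0.9571 kmh = 0.9571 * 0.27777778 = 0.26586111 m/s. Combine: 0.01693 m / 0.26586111 m/s = 0.063679866 s. 1 hour = 3600 s, so 0.063679866 s = 0.063679866 / 3600 = 1.7688852e-05 hour ≈ 1.769e-05 hour (4 s.f.).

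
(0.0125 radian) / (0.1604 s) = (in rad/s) 0.07793. Check: 0.0125 radian = 0.0125 rad. 0.1604 s is already in s. Combine: 0.0125 rad / 0.1604 s = 0.077930175 rad/s. Result: 0.077930175 rad/s ≈ 0.07793 rad/s (4 s.f.).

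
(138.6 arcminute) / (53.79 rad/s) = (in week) 1 arcminute = 0.00029088821 rad, so 138.6 arcminute = 138.6 * 0.00029088821 = 0.040317106 rad. 53.79 rad/s is already in rad/s. Combine: 0.040317106 rad / 53.79 rad/s = 0.0007495279 s. 1 week = 604800 s, so 0.0007495279 s = 0.0007495279 / 604800 = 1.2392988e-09 week ≈ 1.239e-09 week (4 s.f.). Final answer: 1.239e-09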